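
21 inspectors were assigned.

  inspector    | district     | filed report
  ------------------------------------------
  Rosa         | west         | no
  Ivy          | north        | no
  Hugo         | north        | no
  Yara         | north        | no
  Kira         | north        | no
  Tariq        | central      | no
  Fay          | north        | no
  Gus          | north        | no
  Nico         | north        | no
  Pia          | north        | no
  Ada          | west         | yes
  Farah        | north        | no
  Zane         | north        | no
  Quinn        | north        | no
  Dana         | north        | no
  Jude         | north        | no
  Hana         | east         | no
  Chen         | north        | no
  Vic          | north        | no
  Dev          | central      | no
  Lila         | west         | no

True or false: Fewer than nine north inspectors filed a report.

True

Truth condition: |A ∩ B| < 9.
|A| = 15, |A ∩ B| = 0, |A ∖ B| = 15.
|A ∩ B| = 0, so the statement is true.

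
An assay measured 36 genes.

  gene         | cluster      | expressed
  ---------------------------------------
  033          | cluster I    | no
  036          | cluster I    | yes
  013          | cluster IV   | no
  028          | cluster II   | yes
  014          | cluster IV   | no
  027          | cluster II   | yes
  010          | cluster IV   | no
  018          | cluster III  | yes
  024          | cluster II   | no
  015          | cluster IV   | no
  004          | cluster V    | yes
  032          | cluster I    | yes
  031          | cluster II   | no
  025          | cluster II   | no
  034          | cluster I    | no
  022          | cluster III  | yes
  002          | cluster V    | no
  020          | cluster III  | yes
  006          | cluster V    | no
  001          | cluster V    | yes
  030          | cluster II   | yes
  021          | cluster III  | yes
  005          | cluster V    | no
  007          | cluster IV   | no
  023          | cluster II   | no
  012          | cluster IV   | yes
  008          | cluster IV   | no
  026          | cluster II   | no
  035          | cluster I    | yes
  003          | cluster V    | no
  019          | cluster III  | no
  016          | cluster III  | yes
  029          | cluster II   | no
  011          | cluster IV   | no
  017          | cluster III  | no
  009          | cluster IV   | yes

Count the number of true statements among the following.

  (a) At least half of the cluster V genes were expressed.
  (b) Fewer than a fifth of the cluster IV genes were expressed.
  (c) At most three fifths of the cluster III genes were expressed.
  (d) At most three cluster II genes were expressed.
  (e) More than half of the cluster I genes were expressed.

2

(a) cluster V: |A| = 6, |A ∩ B| = 2; needs |A ∩ B| ≥ |A ∖ B| — false.
(b) cluster IV: |A| = 9, |A ∩ B| = 2; needs |A ∩ B| / |A| < 1/5 — false.
(c) cluster III: |A| = 7, |A ∩ B| = 5; needs |A ∩ B| / |A| ≤ 3/5 — false.
(d) cluster II: |A| = 9, |A ∩ B| = 3; needs |A ∩ B| ≤ 3 — true.
(e) cluster I: |A| = 5, |A ∩ B| = 3; needs |A ∩ B| > |A ∖ B| — true.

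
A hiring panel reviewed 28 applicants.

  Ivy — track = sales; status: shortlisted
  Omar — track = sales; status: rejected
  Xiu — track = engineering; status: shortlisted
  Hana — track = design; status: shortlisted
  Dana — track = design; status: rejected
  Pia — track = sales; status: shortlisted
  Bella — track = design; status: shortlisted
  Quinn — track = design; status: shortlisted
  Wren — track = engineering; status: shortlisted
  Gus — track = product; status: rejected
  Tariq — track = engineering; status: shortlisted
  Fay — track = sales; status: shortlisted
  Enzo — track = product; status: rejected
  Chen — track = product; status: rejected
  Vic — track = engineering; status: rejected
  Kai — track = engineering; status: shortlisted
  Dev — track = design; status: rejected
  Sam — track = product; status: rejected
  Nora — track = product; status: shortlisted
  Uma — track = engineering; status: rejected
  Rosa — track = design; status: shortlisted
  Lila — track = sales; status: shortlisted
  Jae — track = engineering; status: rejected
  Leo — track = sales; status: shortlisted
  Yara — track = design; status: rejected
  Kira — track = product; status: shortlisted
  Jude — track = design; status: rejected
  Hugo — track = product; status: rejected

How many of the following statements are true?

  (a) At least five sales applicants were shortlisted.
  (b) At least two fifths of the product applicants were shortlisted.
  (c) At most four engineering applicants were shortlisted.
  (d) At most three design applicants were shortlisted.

(a) sales: |A| = 6, |A ∩ B| = 5; needs |A ∩ B| ≥ 5 — true.
(b) product: |A| = 7, |A ∩ B| = 2; needs |A ∩ B| / |A| ≥ 2/5 — false.
(c) engineering: |A| = 7, |A ∩ B| = 4; needs |A ∩ B| ≤ 4 — true.
(d) design: |A| = 8, |A ∩ B| = 4; needs |A ∩ B| ≤ 3 — false.

2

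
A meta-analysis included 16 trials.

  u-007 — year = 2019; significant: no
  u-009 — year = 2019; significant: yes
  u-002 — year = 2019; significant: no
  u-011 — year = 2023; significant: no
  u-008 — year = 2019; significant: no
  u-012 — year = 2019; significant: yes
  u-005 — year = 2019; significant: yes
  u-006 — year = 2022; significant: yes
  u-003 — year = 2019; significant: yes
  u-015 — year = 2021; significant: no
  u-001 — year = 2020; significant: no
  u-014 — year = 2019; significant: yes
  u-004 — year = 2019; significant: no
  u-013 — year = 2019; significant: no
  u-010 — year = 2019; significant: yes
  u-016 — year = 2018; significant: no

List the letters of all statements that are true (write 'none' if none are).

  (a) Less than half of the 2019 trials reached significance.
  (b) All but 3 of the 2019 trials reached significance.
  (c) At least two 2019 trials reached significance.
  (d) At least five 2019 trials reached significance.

(c), (d)

|A| = 11, |A ∩ B| = 6, |A ∖ B| = 5.
(a) |A ∩ B| < |A ∖ B|: fails.
(b) |A ∖ B| = 3: fails.
(c) |A ∩ B| ≥ 2: holds.
(d) |A ∩ B| ≥ 5: holds.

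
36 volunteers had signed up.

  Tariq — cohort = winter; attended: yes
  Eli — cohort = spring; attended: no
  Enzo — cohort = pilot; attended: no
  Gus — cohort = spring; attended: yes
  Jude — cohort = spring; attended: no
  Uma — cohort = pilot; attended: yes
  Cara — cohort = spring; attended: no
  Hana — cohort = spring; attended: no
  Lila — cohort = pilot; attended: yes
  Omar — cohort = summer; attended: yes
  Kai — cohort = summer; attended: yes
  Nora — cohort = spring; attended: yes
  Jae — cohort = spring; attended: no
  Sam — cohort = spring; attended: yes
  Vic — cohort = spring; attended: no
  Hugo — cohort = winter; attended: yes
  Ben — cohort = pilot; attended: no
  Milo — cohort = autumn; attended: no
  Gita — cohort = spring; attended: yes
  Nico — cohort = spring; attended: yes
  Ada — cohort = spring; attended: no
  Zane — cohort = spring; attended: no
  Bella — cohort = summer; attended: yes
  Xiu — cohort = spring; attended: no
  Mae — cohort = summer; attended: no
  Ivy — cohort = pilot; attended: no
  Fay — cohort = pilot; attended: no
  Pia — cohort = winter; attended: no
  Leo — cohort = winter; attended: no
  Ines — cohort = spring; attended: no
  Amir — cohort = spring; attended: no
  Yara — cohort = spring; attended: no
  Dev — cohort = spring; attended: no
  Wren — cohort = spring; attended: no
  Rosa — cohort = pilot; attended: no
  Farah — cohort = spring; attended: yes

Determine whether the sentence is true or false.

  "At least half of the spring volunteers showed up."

Truth condition: |A ∩ B| ≥ |A ∖ B|.
|A| = 20, |A ∩ B| = 6, |A ∖ B| = 14.
6 < 14, so the statement is false.

False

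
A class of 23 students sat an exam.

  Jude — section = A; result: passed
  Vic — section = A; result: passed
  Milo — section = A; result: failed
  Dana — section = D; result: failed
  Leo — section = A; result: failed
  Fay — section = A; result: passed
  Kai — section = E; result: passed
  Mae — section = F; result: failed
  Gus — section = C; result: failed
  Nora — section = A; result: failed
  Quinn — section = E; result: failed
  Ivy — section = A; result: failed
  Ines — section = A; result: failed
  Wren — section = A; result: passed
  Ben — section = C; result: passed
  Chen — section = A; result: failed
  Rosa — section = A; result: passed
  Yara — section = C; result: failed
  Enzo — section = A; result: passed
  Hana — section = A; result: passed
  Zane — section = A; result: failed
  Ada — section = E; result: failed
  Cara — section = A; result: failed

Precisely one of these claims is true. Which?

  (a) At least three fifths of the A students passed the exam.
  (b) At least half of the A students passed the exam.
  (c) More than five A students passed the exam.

(c)

|A| = 15, |A ∩ B| = 7, |A ∖ B| = 8.
(a) requires |A ∩ B| / |A| ≥ 3/5: false.
(b) requires |A ∩ B| ≥ |A ∖ B|: false.
(c) requires |A ∩ B| > 5: true.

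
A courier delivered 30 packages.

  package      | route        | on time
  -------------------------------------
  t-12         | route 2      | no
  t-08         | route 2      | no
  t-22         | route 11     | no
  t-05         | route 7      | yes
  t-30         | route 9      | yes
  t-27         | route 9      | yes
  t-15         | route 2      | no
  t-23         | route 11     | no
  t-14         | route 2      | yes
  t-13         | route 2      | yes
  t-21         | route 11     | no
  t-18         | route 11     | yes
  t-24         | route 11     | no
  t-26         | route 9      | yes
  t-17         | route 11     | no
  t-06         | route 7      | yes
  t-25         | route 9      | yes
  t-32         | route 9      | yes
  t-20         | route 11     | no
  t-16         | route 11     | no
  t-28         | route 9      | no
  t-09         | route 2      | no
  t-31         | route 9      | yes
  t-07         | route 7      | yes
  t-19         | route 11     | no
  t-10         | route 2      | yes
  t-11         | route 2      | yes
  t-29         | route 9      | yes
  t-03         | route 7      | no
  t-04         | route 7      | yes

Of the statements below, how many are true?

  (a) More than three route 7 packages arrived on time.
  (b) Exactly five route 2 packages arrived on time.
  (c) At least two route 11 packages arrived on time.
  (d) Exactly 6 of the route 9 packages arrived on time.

1

(a) route 7: |A| = 5, |A ∩ B| = 4; needs |A ∩ B| > 3 — true.
(b) route 2: |A| = 8, |A ∩ B| = 4; needs |A ∩ B| = 5 — false.
(c) route 11: |A| = 9, |A ∩ B| = 1; needs |A ∩ B| ≥ 2 — false.
(d) route 9: |A| = 8, |A ∩ B| = 7; needs |A ∩ B| = 6 — false.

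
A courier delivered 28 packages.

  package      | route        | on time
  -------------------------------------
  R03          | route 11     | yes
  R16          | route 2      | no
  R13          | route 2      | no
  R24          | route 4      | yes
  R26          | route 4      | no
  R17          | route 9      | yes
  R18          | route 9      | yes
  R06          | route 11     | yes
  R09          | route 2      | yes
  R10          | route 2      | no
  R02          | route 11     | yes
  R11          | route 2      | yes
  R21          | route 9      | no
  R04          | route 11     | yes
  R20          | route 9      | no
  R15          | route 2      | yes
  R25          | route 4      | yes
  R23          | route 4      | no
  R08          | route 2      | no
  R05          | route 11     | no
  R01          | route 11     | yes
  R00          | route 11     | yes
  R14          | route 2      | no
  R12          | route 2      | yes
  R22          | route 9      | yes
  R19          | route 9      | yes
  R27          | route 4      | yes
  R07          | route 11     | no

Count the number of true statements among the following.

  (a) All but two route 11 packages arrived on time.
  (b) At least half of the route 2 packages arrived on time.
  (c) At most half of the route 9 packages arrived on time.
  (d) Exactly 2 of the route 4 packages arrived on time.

1

(a) route 11: |A| = 8, |A ∩ B| = 6; needs |A ∖ B| = 2 — true.
(b) route 2: |A| = 9, |A ∩ B| = 4; needs |A ∩ B| ≥ |A ∖ B| — false.
(c) route 9: |A| = 6, |A ∩ B| = 4; needs |A ∩ B| ≤ |A ∖ B| — false.
(d) route 4: |A| = 5, |A ∩ B| = 3; needs |A ∩ B| = 2 — false.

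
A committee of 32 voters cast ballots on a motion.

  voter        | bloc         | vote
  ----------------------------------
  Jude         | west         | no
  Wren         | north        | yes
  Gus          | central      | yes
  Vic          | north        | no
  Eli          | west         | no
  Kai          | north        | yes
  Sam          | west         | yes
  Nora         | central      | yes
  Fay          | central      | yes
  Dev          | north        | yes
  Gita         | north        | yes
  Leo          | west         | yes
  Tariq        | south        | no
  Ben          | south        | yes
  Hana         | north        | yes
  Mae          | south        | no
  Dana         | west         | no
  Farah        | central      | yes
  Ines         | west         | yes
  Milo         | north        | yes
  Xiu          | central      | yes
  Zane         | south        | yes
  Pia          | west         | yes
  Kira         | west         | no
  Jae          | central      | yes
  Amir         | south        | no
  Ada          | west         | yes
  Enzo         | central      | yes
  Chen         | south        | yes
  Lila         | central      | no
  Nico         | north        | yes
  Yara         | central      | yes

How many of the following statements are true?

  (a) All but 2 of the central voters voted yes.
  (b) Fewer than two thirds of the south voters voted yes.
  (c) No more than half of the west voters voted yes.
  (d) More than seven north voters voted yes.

(a) central: |A| = 9, |A ∩ B| = 8; needs |A ∖ B| = 2 — false.
(b) south: |A| = 6, |A ∩ B| = 3; needs |A ∩ B| / |A| < 2/3 — true.
(c) west: |A| = 9, |A ∩ B| = 5; needs |A ∩ B| ≤ |A ∖ B| — false.
(d) north: |A| = 8, |A ∩ B| = 7; needs |A ∩ B| > 7 — false.

1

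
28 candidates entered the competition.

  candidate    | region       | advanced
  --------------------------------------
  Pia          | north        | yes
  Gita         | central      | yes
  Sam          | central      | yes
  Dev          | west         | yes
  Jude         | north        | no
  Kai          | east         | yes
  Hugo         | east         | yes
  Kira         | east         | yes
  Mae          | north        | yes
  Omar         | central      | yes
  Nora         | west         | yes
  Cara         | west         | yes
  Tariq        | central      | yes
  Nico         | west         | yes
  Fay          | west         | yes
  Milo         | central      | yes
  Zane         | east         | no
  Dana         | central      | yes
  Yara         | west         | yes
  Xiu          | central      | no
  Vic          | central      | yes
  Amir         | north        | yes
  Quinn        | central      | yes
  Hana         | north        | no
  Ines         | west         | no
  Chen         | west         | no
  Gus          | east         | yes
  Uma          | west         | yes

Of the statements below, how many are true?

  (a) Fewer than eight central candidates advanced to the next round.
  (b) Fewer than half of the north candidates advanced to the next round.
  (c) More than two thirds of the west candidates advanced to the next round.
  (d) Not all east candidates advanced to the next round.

2

(a) central: |A| = 9, |A ∩ B| = 8; needs |A ∩ B| < 8 — false.
(b) north: |A| = 5, |A ∩ B| = 3; needs |A ∩ B| < |A ∖ B| — false.
(c) west: |A| = 9, |A ∩ B| = 7; needs |A ∩ B| / |A| > 2/3 — true.
(d) east: |A| = 5, |A ∩ B| = 4; needs A ⊄ B (|A ∖ B| ≥ 1) — true.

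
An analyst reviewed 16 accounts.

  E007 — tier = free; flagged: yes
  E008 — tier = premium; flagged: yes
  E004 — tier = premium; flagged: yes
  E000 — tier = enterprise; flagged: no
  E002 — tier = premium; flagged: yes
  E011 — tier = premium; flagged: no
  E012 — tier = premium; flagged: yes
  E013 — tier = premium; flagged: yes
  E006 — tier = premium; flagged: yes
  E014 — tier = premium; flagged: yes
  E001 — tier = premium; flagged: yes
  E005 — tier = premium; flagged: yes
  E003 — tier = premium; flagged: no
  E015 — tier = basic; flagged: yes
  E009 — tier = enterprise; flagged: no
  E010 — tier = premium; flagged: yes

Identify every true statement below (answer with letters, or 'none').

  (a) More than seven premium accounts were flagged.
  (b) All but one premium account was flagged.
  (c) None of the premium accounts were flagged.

|A| = 12, |A ∩ B| = 10, |A ∖ B| = 2.
(a) |A ∩ B| > 7: holds.
(b) |A ∖ B| = 1: fails.
(c) A ∩ B = ∅ (|A ∩ B| = 0): fails.

(a)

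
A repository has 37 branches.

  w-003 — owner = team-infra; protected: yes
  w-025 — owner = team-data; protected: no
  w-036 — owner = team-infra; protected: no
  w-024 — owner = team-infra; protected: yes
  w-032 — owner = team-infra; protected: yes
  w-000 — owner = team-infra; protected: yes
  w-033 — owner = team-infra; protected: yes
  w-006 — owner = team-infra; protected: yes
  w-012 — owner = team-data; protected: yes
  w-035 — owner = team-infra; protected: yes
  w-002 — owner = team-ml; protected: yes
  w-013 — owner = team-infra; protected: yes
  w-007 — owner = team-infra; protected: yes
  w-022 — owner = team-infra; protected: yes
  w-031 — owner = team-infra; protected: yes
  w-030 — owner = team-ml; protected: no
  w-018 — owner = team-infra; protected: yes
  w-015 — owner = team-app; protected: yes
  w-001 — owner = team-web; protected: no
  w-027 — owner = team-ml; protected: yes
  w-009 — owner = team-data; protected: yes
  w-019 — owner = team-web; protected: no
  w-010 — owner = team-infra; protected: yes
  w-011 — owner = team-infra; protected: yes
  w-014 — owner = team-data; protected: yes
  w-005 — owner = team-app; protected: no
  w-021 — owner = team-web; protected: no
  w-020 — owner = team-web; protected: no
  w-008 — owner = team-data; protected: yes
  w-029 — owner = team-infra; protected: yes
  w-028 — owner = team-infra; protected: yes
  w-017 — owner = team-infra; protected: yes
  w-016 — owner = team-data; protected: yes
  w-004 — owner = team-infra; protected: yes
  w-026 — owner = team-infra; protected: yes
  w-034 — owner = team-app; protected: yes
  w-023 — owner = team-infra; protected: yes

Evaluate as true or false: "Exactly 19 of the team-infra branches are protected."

Truth condition: |A ∩ B| = 19.
|A| = 21, |A ∩ B| = 20, |A ∖ B| = 1.
|A ∩ B| = 20, so the statement is false.

False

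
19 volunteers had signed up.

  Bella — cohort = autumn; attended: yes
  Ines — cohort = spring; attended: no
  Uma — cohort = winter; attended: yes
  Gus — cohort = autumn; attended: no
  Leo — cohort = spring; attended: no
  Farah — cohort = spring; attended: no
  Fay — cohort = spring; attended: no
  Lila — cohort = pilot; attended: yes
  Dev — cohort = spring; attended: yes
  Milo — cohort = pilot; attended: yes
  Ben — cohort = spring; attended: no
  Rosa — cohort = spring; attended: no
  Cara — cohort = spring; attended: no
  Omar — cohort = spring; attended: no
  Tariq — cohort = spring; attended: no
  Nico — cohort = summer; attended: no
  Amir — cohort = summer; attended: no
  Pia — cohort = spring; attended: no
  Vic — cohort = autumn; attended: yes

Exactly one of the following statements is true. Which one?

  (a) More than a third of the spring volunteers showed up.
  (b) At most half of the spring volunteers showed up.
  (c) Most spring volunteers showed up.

|A| = 11, |A ∩ B| = 1, |A ∖ B| = 10.
(a) requires |A ∩ B| / |A| > 1/3: false.
(b) requires |A ∩ B| ≤ |A ∖ B|: true.
(c) requires |A ∩ B| > |A ∖ B|: false.

(b)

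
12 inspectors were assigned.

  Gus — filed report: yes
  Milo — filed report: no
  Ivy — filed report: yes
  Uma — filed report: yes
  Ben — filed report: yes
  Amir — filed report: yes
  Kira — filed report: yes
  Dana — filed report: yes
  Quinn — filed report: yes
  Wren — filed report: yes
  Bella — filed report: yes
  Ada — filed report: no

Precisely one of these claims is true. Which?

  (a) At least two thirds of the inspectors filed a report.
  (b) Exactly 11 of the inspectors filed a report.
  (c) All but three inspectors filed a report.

(a)

|A| = 12, |A ∩ B| = 10, |A ∖ B| = 2.
(a) requires |A ∩ B| / |A| ≥ 2/3: true.
(b) requires |A ∩ B| = 11: false.
(c) requires |A ∖ B| = 3: false.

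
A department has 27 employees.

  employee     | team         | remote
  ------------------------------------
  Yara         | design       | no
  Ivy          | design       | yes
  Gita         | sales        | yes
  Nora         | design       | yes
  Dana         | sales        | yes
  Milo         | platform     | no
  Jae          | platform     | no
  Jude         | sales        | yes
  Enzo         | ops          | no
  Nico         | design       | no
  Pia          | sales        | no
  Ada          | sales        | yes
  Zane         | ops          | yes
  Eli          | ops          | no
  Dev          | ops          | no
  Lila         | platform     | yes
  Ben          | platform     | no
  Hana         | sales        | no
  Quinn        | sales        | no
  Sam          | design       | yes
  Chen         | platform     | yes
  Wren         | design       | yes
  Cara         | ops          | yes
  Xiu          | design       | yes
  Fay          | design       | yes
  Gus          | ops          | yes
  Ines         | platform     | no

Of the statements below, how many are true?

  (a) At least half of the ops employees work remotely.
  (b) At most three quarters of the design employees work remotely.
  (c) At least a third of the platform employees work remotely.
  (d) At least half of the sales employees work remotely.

4

(a) ops: |A| = 6, |A ∩ B| = 3; needs |A ∩ B| ≥ |A ∖ B| — true.
(b) design: |A| = 8, |A ∩ B| = 6; needs |A ∩ B| / |A| ≤ 3/4 — true.
(c) platform: |A| = 6, |A ∩ B| = 2; needs |A ∩ B| / |A| ≥ 1/3 — true.
(d) sales: |A| = 7, |A ∩ B| = 4; needs |A ∩ B| ≥ |A ∖ B| — true.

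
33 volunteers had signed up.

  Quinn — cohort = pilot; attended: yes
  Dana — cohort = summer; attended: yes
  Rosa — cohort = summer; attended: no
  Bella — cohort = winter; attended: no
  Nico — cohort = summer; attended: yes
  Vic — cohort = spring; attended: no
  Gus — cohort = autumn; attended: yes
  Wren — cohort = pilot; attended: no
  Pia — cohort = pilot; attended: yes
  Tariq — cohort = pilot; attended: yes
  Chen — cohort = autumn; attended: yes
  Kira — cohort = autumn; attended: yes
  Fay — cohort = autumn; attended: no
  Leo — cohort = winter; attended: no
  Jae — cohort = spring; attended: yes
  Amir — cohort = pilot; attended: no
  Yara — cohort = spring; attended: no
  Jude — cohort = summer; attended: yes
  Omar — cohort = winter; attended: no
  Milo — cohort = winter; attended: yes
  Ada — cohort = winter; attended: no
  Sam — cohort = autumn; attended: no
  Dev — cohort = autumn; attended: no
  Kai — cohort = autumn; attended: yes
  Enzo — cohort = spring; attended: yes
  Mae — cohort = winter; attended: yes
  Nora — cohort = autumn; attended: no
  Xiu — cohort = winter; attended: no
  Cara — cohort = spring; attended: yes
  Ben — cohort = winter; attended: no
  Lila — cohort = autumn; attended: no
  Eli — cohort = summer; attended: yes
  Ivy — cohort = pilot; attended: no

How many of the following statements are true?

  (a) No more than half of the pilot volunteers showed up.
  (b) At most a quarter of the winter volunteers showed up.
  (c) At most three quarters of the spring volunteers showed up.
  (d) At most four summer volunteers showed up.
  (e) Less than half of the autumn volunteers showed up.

(a) pilot: |A| = 6, |A ∩ B| = 3; needs |A ∩ B| ≤ |A ∖ B| — true.
(b) winter: |A| = 8, |A ∩ B| = 2; needs |A ∩ B| / |A| ≤ 1/4 — true.
(c) spring: |A| = 5, |A ∩ B| = 3; needs |A ∩ B| / |A| ≤ 3/4 — true.
(d) summer: |A| = 5, |A ∩ B| = 4; needs |A ∩ B| ≤ 4 — true.
(e) autumn: |A| = 9, |A ∩ B| = 4; needs |A ∩ B| < |A ∖ B| — true.

5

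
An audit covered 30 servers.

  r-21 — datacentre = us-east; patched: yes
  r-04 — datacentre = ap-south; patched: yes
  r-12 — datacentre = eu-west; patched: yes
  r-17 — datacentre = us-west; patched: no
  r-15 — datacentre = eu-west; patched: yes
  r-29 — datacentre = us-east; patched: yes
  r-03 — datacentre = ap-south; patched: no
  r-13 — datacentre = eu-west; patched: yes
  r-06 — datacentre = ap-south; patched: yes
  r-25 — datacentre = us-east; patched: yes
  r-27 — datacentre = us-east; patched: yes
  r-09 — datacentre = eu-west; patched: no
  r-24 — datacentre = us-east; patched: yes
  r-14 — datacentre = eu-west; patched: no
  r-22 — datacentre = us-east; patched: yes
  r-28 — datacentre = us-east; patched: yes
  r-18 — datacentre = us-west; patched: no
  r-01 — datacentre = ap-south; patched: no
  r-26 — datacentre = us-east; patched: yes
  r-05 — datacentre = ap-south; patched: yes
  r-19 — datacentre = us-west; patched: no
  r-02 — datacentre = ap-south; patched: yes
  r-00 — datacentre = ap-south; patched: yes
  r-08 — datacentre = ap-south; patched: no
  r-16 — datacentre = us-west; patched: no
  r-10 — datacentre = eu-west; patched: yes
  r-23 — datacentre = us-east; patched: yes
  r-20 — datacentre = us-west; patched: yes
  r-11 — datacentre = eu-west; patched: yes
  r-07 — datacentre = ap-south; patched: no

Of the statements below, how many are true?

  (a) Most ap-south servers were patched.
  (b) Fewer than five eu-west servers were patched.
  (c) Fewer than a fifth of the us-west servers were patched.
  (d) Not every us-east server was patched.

1

(a) ap-south: |A| = 9, |A ∩ B| = 5; needs |A ∩ B| > |A ∖ B| — true.
(b) eu-west: |A| = 7, |A ∩ B| = 5; needs |A ∩ B| < 5 — false.
(c) us-west: |A| = 5, |A ∩ B| = 1; needs |A ∩ B| / |A| < 1/5 — false.
(d) us-east: |A| = 9, |A ∩ B| = 9; needs A ⊄ B (|A ∖ B| ≥ 1) — false.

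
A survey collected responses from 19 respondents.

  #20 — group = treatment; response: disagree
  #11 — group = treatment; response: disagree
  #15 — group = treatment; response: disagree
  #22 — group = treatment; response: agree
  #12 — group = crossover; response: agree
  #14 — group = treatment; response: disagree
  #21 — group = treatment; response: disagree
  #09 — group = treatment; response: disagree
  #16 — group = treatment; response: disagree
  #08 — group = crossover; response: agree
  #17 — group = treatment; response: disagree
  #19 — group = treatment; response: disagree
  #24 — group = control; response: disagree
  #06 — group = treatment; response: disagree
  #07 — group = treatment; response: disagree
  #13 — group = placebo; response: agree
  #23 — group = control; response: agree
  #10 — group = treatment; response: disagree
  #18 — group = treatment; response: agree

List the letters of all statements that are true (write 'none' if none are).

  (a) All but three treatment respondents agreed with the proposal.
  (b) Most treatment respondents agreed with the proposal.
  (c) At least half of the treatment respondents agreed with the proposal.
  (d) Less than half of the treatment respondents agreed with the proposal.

|A| = 14, |A ∩ B| = 2, |A ∖ B| = 12.
(a) |A ∖ B| = 3: fails.
(b) |A ∩ B| > |A ∖ B|: fails.
(c) |A ∩ B| ≥ |A ∖ B|: fails.
(d) |A ∩ B| < |A ∖ B|: holds.

(d)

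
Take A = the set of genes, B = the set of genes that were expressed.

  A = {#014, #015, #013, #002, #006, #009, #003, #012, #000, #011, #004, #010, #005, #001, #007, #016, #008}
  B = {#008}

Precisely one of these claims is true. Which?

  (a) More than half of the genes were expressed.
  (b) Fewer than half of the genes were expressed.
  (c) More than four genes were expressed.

(b)

|A| = 17, |A ∩ B| = 1, |A ∖ B| = 16.
(a) requires |A ∩ B| > |A ∖ B|: false.
(b) requires |A ∩ B| < |A ∖ B|: true.
(c) requires |A ∩ B| > 4: false.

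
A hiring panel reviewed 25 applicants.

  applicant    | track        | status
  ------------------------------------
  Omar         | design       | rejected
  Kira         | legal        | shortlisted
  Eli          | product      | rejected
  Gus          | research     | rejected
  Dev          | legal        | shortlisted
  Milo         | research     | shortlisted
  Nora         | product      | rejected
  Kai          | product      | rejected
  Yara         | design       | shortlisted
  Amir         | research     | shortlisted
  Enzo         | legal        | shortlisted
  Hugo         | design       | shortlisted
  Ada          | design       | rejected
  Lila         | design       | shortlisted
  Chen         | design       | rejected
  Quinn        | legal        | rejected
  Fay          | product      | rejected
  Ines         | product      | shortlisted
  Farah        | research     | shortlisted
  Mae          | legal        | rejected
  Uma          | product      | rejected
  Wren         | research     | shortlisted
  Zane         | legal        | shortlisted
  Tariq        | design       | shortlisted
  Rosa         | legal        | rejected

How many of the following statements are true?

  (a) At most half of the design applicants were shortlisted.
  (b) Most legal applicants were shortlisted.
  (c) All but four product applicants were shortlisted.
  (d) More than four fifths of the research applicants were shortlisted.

(a) design: |A| = 7, |A ∩ B| = 4; needs |A ∩ B| ≤ |A ∖ B| — false.
(b) legal: |A| = 7, |A ∩ B| = 4; needs |A ∩ B| > |A ∖ B| — true.
(c) product: |A| = 6, |A ∩ B| = 1; needs |A ∖ B| = 4 — false.
(d) research: |A| = 5, |A ∩ B| = 4; needs |A ∩ B| / |A| > 4/5 — false.

1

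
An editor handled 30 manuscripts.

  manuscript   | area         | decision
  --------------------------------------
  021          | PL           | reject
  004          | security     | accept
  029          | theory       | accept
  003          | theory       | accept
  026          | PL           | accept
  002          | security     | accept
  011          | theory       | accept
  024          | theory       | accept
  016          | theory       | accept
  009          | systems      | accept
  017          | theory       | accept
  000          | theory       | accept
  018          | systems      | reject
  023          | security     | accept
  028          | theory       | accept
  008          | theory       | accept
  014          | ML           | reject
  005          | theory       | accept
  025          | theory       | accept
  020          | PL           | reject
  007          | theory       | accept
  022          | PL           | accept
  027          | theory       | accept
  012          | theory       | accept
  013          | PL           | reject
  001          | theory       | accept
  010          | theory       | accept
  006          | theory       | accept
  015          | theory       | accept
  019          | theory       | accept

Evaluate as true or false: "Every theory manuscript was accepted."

Truth condition: A ⊆ B, i.e. every element of A is in B (|A ∖ B| = 0).
|A| = 19, |A ∩ B| = 19, |A ∖ B| = 0.
So the statement is true.

True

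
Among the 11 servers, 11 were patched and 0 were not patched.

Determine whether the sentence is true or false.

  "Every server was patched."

'Every server was patched' holds iff A ⊆ B, i.e. every element of A is in B (|A ∖ B| = 0).
|A| = 11, |A ∩ B| = 11, |A ∖ B| = 0.
So the statement is true.

True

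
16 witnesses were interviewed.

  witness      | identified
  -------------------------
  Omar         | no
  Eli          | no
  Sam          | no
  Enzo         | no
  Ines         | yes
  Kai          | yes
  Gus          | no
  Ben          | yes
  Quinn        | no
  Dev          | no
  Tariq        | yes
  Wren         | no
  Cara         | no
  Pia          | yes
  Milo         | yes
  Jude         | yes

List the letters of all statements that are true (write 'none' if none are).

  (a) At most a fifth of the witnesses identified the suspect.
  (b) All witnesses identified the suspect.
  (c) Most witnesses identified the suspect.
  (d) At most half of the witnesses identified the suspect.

(d)

|A| = 16, |A ∩ B| = 7, |A ∖ B| = 9.
(a) |A ∩ B| / |A| ≤ 1/5: fails.
(b) A ⊆ B, i.e. every element of A is in B (|A ∖ B| = 0): fails.
(c) |A ∩ B| > |A ∖ B|: fails.
(d) |A ∩ B| ≤ |A ∖ B|: holds.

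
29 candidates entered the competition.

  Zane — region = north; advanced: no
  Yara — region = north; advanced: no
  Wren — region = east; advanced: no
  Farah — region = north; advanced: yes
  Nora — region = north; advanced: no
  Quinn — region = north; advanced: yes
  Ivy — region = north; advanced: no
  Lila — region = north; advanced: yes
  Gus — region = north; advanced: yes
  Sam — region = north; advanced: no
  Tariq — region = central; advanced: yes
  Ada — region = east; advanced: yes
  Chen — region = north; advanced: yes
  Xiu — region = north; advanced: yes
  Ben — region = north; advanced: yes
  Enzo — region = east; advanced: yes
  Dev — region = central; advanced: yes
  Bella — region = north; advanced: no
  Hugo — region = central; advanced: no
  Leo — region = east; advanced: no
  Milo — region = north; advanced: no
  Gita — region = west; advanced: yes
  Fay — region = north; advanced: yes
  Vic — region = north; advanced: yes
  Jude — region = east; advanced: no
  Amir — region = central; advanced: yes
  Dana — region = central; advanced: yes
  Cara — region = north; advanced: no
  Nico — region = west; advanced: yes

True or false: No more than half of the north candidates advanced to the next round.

False

'No more than half of the north candidates advanced to the next round' holds iff |A ∩ B| ≤ |A ∖ B|.
|A| = 17, |A ∩ B| = 9, |A ∖ B| = 8.
9 > 8, so the statement is false.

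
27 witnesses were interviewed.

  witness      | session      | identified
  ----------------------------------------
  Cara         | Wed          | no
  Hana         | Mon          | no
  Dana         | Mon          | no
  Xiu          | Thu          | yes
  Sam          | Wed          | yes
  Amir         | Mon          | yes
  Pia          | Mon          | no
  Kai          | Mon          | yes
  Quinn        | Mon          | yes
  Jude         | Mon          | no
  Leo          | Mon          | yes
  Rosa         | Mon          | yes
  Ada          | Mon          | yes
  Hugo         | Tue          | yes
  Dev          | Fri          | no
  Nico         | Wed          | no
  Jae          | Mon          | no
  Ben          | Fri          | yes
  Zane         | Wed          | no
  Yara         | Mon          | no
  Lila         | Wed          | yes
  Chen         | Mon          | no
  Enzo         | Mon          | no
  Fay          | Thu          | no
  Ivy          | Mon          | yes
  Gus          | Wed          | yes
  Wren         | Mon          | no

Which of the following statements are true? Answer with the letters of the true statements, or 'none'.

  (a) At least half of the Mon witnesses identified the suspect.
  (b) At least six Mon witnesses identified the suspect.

|A| = 16, |A ∩ B| = 7, |A ∖ B| = 9.
(a) |A ∩ B| ≥ |A ∖ B|: fails.
(b) |A ∩ B| ≥ 6: holds.

(b)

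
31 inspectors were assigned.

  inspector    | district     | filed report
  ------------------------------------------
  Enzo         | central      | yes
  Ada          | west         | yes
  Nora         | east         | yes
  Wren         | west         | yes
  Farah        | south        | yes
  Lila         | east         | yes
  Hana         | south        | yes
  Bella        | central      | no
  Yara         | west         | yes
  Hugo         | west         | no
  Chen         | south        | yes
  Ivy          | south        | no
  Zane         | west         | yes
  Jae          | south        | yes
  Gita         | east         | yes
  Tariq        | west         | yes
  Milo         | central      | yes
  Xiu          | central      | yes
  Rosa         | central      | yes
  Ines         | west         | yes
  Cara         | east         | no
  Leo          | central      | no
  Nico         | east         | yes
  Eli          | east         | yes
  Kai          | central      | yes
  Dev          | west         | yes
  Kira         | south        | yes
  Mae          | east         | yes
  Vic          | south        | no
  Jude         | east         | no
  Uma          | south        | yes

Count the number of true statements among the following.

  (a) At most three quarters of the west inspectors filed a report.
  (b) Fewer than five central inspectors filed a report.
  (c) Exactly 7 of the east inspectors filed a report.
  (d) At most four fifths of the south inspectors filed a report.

1

(a) west: |A| = 8, |A ∩ B| = 7; needs |A ∩ B| / |A| ≤ 3/4 — false.
(b) central: |A| = 7, |A ∩ B| = 5; needs |A ∩ B| < 5 — false.
(c) east: |A| = 8, |A ∩ B| = 6; needs |A ∩ B| = 7 — false.
(d) south: |A| = 8, |A ∩ B| = 6; needs |A ∩ B| / |A| ≤ 4/5 — true.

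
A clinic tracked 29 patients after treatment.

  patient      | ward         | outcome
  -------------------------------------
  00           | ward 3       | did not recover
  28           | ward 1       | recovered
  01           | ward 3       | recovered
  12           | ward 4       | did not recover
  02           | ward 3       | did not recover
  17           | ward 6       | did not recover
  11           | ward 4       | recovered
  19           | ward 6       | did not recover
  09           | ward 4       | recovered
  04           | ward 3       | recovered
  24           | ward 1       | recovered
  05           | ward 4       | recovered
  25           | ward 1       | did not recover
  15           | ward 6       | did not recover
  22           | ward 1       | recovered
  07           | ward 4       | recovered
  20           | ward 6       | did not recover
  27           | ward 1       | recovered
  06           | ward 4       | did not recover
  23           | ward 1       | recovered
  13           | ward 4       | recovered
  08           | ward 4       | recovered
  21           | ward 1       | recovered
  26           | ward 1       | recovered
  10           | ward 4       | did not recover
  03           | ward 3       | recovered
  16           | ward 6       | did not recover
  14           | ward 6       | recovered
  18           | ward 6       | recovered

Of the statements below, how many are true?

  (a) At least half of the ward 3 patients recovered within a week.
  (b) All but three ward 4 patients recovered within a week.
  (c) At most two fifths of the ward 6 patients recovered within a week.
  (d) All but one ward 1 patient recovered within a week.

(a) ward 3: |A| = 5, |A ∩ B| = 3; needs |A ∩ B| ≥ |A ∖ B| — true.
(b) ward 4: |A| = 9, |A ∩ B| = 6; needs |A ∖ B| = 3 — true.
(c) ward 6: |A| = 7, |A ∩ B| = 2; needs |A ∩ B| / |A| ≤ 2/5 — true.
(d) ward 1: |A| = 8, |A ∩ B| = 7; needs |A ∖ B| = 1 — true.

4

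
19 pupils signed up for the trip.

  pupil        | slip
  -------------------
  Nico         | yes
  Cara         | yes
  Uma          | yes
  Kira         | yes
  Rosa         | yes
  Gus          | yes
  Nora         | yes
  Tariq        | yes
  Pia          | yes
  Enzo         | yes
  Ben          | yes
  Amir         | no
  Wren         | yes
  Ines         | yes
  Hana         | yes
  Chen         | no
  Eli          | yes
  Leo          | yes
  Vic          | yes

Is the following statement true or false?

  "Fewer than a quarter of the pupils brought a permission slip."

False

The determiner here denotes the relation: |A ∩ B| / |A| < 1/4.
|A| = 19, |A ∩ B| = 17, |A ∖ B| = 2.
|A ∩ B|/|A| = 17/19, so the statement is false.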